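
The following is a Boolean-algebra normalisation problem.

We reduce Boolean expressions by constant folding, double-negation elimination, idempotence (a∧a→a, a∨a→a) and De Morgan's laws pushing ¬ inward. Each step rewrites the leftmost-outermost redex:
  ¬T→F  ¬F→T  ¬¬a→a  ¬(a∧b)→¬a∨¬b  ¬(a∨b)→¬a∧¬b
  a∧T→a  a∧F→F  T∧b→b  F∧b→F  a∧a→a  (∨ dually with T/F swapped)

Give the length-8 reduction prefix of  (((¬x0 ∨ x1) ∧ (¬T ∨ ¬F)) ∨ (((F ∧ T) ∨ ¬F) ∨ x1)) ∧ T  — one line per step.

  start: (((¬x0 ∨ x1) ∧ (¬T ∨ ¬F)) ∨ (((F ∧ T) ∨ ¬F) ∨ x1)) ∧ T
  step 1: ((¬x0 ∨ x1) ∧ (¬T ∨ ¬F)) ∨ (((F ∧ T) ∨ ¬F) ∨ x1)
  step 2: ((¬x0 ∨ x1) ∧ (F ∨ ¬F)) ∨ (((F ∧ T) ∨ ¬F) ∨ x1)
  step 3: ((¬x0 ∨ x1) ∧ ¬F) ∨ (((F ∧ T) ∨ ¬F) ∨ x1)
  step 4: ((¬x0 ∨ x1) ∧ T) ∨ (((F ∧ T) ∨ ¬F) ∨ x1)
  step 5: (¬x0 ∨ x1) ∨ (((F ∧ T) ∨ ¬F) ∨ x1)
  step 6: (¬x0 ∨ x1) ∨ ((F ∨ ¬F) ∨ x1)
  step 7: (¬x0 ∨ x1) ∨ (¬F ∨ x1)
  step 8: (¬x0 ∨ x1) ∨ (T ∨ x1)

Answer: after 8 steps: (¬x0 ∨ x1) ∨ (T ∨ x1)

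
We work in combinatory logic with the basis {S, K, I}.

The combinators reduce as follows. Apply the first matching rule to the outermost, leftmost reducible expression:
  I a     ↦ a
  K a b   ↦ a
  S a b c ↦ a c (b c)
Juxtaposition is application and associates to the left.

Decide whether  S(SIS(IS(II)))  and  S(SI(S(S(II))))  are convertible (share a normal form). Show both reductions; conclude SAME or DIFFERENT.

Answer: SAME — A ⇓ S(SI(S(SI))), B ⇓ S(SI(S(SI)))

Reduction:
Term A:
  start: S(SIS(IS(II)))
  step 1: S(I(IS(II))(S(IS(II))))
  step 2: S(IS(II)(S(IS(II))))
  step 3: S(S(II)(S(IS(II))))
  step 4: S(SI(S(IS(II))))
  step 5: S(SI(S(S(II))))
  step 6: S(SI(S(SI)))

Term B:
  start: S(SI(S(S(II))))
  step 1: S(SI(S(SI)))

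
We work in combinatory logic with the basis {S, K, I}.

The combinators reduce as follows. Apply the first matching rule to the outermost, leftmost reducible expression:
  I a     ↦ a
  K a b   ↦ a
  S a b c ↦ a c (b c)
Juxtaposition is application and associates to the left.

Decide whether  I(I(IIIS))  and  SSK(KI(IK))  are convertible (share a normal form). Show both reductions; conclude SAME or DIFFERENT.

Answer: DIFFERENT — A ⇓ S, B ⇓ SI(KI)

Working:
Term A:
  start: I(I(IIIS))
  [1] I(IIIS)
  [2] IIIS
  [3] IIS
  [4] IS
  [5] S

Term B:
  start: SSK(KI(IK))
  [1] S(KI(IK))(K(KI(IK)))
  [2] SI(K(KI(IK)))
  [3] SI(KI)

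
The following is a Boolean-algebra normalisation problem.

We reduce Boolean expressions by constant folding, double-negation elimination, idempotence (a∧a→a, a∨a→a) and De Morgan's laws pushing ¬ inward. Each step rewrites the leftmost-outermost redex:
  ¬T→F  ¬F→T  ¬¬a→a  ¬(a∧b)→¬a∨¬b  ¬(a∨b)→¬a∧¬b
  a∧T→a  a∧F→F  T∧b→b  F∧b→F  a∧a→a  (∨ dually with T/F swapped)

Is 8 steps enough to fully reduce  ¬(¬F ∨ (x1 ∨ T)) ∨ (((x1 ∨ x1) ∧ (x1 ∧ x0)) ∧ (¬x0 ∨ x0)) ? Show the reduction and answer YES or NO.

Answer: YES — reaches normal form (x1 ∧ (x1 ∧ x0)) ∧ (¬x0 ∨ x0) in 5 ≤ 8 steps

Reduction:
  start: ¬(¬F ∨ (x1 ∨ T)) ∨ (((x1 ∨ x1) ∧ (x1 ∧ x0)) ∧ (¬x0 ∨ x0))
  →1  (¬¬F ∧ ¬(x1 ∨ T)) ∨ (((x1 ∨ x1) ∧ (x1 ∧ x0)) ∧ (¬x0 ∨ x0))
  →2  (F ∧ ¬(x1 ∨ T)) ∨ (((x1 ∨ x1) ∧ (x1 ∧ x0)) ∧ (¬x0 ∨ x0))
  →3  F ∨ (((x1 ∨ x1) ∧ (x1 ∧ x0)) ∧ (¬x0 ∨ x0))
  →4  ((x1 ∨ x1) ∧ (x1 ∧ x0)) ∧ (¬x0 ∨ x0)
  →5  (x1 ∧ (x1 ∧ x0)) ∧ (¬x0 ∨ x0)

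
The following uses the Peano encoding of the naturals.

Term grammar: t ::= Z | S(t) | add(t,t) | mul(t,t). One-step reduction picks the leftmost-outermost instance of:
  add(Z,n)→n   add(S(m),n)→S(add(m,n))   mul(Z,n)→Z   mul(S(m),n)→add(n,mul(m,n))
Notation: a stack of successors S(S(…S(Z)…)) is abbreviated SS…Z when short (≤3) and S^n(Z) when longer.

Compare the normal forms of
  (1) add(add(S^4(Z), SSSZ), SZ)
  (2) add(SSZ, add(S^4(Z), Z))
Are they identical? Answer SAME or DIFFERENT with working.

Term A:
  start: add(add(S^4(Z), SSSZ), SZ)
  [1] add(S(add(SSSZ, SSSZ)), SZ)
  [2] S(add(add(SSSZ, SSSZ), SZ))
  [3] S(add(S(add(SSZ, SSSZ)), SZ))
  [4] S(S(add(add(SSZ, SSSZ), SZ)))
  [5] S(S(add(S(add(SZ, SSSZ)), SZ)))
  [6] S(S(S(add(add(SZ, SSSZ), SZ))))
  [7] S(S(S(add(S(add(Z, SSSZ)), SZ))))
  [8] S(S(S(S(add(add(Z, SSSZ), SZ)))))
  [9] S(S(S(S(add(SSSZ, SZ)))))
  [10] S(S(S(S(S(add(SSZ, SZ))))))
  [11] S(S(S(S(S(S(add(SZ, SZ)))))))
  [12] S(S(S(S(S(S(S(add(Z, SZ))))))))
  [13] S^8(Z)

Term B:
  start: add(SSZ, add(S^4(Z), Z))
  [1] S(add(SZ, add(S^4(Z), Z)))
  [2] S(S(add(Z, add(S^4(Z), Z))))
  [3] S(S(add(S^4(Z), Z)))
  [4] S(S(S(add(SSSZ, Z))))
  [5] S(S(S(S(add(SSZ, Z)))))
  [6] S(S(S(S(S(add(SZ, Z))))))
  [7] S(S(S(S(S(S(add(Z, Z)))))))
  [8] S^6(Z)

Answer: DIFFERENT — A ⇓ S^8(Z), B ⇓ S^6(Z)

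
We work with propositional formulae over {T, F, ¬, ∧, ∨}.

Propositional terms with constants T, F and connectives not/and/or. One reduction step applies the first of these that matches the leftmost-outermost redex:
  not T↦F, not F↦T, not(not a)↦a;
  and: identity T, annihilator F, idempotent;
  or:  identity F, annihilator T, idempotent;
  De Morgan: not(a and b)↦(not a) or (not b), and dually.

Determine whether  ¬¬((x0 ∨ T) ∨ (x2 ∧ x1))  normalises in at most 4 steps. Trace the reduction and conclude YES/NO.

Answer: YES — reaches normal form T in 3 ≤ 4 steps

Derivation:
  start: ¬¬((x0 ∨ T) ∨ (x2 ∧ x1))
  [1] (x0 ∨ T) ∨ (x2 ∧ x1)
  [2] T ∨ (x2 ∧ x1)
  [3] T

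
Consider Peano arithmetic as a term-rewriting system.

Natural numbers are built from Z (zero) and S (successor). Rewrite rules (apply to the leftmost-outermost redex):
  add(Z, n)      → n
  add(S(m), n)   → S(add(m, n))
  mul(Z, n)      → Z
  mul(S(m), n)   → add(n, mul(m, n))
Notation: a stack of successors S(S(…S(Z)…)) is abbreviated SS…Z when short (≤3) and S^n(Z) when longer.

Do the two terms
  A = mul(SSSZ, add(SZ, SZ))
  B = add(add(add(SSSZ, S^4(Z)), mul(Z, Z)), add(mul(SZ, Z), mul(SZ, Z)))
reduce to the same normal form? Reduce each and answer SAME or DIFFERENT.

Answer: DIFFERENT — A ⇓ S^6(Z), B ⇓ S^7(Z)

Reduction:
Term A:
  start: mul(SSSZ, add(SZ, SZ))
  step 1: add(add(SZ, SZ), mul(SSZ, add(SZ, SZ)))
  step 2: add(S(add(Z, SZ)), mul(SSZ, add(SZ, SZ)))
  step 3: S(add(add(Z, SZ), mul(SSZ, add(SZ, SZ))))
  step 4: S(add(SZ, mul(SSZ, add(SZ, SZ))))
  step 5: S(S(add(Z, mul(SSZ, add(SZ, SZ)))))
  step 6: S(S(mul(SSZ, add(SZ, SZ))))
  step 7: S(S(add(add(SZ, SZ), mul(SZ, add(SZ, SZ)))))
  step 8: S(S(add(S(add(Z, SZ)), mul(SZ, add(SZ, SZ)))))
  step 9: S(S(S(add(add(Z, SZ), mul(SZ, add(SZ, SZ))))))
  step 10: S(S(S(add(SZ, mul(SZ, add(SZ, SZ))))))
  step 11: S(S(S(S(add(Z, mul(SZ, add(SZ, SZ)))))))
  step 12: S(S(S(S(mul(SZ, add(SZ, SZ))))))
  step 13: S(S(S(S(add(add(SZ, SZ), mul(Z, add(SZ, SZ)))))))
  step 14: S(S(S(S(add(S(add(Z, SZ)), mul(Z, add(SZ, SZ)))))))
  step 15: S(S(S(S(S(add(add(Z, SZ), mul(Z, add(SZ, SZ))))))))
  step 16: S(S(S(S(S(add(SZ, mul(Z, add(SZ, SZ))))))))
  step 17: S(S(S(S(S(S(add(Z, mul(Z, add(SZ, SZ)))))))))
  step 18: S(S(S(S(S(S(mul(Z, add(SZ, SZ))))))))
  step 19: S^6(Z)

Term B:
  start: add(add(add(SSSZ, S^4(Z)), mul(Z, Z)), add(mul(SZ, Z), mul(SZ, Z)))
  step 1: add(add(S(add(SSZ, S^4(Z))), mul(Z, Z)), add(mul(SZ, Z), mul(SZ, Z)))
  step 2: add(S(add(add(SSZ, S^4(Z)), mul(Z, Z))), add(mul(SZ, Z), mul(SZ, Z)))
  step 3: S(add(add(add(SSZ, S^4(Z)), mul(Z, Z)), add(mul(SZ, Z), mul(SZ, Z))))
  step 4: S(add(add(S(add(SZ, S^4(Z))), mul(Z, Z)), add(mul(SZ, Z), mul(SZ, Z))))
  step 5: S(add(S(add(add(SZ, S^4(Z)), mul(Z, Z))), add(mul(SZ, Z), mul(SZ, Z))))
  step 6: S(S(add(add(add(SZ, S^4(Z)), mul(Z, Z)), add(mul(SZ, Z), mul(SZ, Z)))))
  step 7: S(S(add(add(S(add(Z, S^4(Z))), mul(Z, Z)), add(mul(SZ, Z), mul(SZ, Z)))))
  step 8: S(S(add(S(add(add(Z, S^4(Z)), mul(Z, Z))), add(mul(SZ, Z), mul(SZ, Z)))))
  step 9: S(S(S(add(add(add(Z, S^4(Z)), mul(Z, Z)), add(mul(SZ, Z), mul(SZ, Z))))))
  step 10: S(S(S(add(add(S^4(Z), mul(Z, Z)), add(mul(SZ, Z), mul(SZ, Z))))))
  step 11: S(S(S(add(S(add(SSSZ, mul(Z, Z))), add(mul(SZ, Z), mul(SZ, Z))))))
  step 12: S(S(S(S(add(add(SSSZ, mul(Z, Z)), add(mul(SZ, Z), mul(SZ, Z)))))))
  step 13: S(S(S(S(add(S(add(SSZ, mul(Z, Z))), add(mul(SZ, Z), mul(SZ, Z)))))))
  step 14: S(S(S(S(S(add(add(SSZ, mul(Z, Z)), add(mul(SZ, Z), mul(SZ, Z))))))))
  step 15: S(S(S(S(S(add(S(add(SZ, mul(Z, Z))), add(mul(SZ, Z), mul(SZ, Z))))))))
  step 16: S(S(S(S(S(S(add(add(SZ, mul(Z, Z)), add(mul(SZ, Z), mul(SZ, Z)))))))))
  step 17: S(S(S(S(S(S(add(S(add(Z, mul(Z, Z))), add(mul(SZ, Z), mul(SZ, Z)))))))))
  step 18: S(S(S(S(S(S(S(add(add(Z, mul(Z, Z)), add(mul(SZ, Z), mul(SZ, Z))))))))))
  step 19: S(S(S(S(S(S(S(add(mul(Z, Z), add(mul(SZ, Z), mul(SZ, Z))))))))))
  step 20: S(S(S(S(S(S(S(add(Z, add(mul(SZ, Z), mul(SZ, Z))))))))))
  step 21: S(S(S(S(S(S(S(add(mul(SZ, Z), mul(SZ, Z)))))))))
  step 22: S(S(S(S(S(S(S(add(add(Z, mul(Z, Z)), mul(SZ, Z)))))))))
  step 23: S(S(S(S(S(S(S(add(mul(Z, Z), mul(SZ, Z)))))))))
  step 24: S(S(S(S(S(S(S(add(Z, mul(SZ, Z)))))))))
  step 25: S(S(S(S(S(S(S(mul(SZ, Z))))))))
  step 26: S(S(S(S(S(S(S(add(Z, mul(Z, Z)))))))))
  step 27: S(S(S(S(S(S(S(mul(Z, Z))))))))
  step 28: S^7(Z)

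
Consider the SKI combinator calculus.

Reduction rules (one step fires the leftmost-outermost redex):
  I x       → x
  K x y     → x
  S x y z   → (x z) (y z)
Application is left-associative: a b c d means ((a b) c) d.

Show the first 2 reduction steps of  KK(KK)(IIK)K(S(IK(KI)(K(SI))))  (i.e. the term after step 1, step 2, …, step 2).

Answer: after 2 steps: IIK(S(IK(KI)(K(SI))))

Working:
  start: KK(KK)(IIK)K(S(IK(KI)(K(SI))))
  →1  K(IIK)K(S(IK(KI)(K(SI))))
  →2  IIK(S(IK(KI)(K(SI))))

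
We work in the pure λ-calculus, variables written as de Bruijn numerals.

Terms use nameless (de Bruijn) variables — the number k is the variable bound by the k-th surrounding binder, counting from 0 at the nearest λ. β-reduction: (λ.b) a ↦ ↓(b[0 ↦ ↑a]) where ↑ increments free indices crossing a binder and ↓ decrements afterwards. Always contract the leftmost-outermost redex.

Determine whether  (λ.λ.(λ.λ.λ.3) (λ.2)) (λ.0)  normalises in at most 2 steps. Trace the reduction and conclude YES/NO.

Answer: YES — reaches normal form λ.λ.λ.2 in 2 ≤ 2 steps

Reduction:
  start: (λ.λ.(λ.λ.λ.3) (λ.2)) (λ.0)
  [1] λ.(λ.λ.λ.3) (λ.λ.0)
  [2] λ.λ.λ.2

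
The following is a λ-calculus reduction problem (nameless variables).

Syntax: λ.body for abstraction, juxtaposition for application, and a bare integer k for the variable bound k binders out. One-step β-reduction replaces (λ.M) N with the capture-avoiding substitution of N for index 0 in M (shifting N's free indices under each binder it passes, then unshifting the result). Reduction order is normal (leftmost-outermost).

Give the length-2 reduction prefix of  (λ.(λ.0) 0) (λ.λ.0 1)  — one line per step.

  start: (λ.(λ.0) 0) (λ.λ.0 1)
  [1] (λ.0) (λ.λ.0 1)
  [2] λ.λ.0 1

Answer: after 2 steps: λ.λ.0 1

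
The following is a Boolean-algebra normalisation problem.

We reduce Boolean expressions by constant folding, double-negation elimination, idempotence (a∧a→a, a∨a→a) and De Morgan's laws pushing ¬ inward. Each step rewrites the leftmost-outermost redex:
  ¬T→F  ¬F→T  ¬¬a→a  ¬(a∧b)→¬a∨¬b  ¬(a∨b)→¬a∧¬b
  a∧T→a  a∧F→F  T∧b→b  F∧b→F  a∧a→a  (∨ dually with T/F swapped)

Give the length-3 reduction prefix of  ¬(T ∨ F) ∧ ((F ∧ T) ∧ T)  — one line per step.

Answer: after 3 steps: F ∧ ((F ∧ T) ∧ T)

Derivation:
  start: ¬(T ∨ F) ∧ ((F ∧ T) ∧ T)
  step 1: (¬T ∧ ¬F) ∧ ((F ∧ T) ∧ T)
  step 2: (F ∧ ¬F) ∧ ((F ∧ T) ∧ T)
  step 3: F ∧ ((F ∧ T) ∧ T)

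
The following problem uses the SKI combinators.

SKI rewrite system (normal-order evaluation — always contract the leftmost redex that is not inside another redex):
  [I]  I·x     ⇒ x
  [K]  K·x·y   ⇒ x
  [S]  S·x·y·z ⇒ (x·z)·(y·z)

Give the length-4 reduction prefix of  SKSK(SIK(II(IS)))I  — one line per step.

Answer: after 4 steps: I(II(IS))(K(II(IS)))

Reduction:
  start: SKSK(SIK(II(IS)))I
  →1  KK(SK)(SIK(II(IS)))I
  →2  K(SIK(II(IS)))I
  →3  SIK(II(IS))
  →4  I(II(IS))(K(II(IS)))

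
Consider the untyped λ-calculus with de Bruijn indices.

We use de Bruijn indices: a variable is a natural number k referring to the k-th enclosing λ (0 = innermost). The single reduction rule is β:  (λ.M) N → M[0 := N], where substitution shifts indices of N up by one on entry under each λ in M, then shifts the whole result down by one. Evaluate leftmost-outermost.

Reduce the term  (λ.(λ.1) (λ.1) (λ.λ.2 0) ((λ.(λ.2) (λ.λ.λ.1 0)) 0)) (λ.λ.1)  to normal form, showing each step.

Answer: normal form = λ.λ.λ.1  (in 5 steps)

Derivation:
  start: (λ.(λ.1) (λ.1) (λ.λ.2 0) ((λ.(λ.2) (λ.λ.λ.1 0)) 0)) (λ.λ.1)
  step 1: (λ.λ.λ.1) (λ.λ.λ.1) (λ.λ.(λ.λ.1) 0) ((λ.(λ.λ.λ.1) (λ.λ.λ.1 0)) (λ.λ.1))
  step 2: (λ.λ.1) (λ.λ.(λ.λ.1) 0) ((λ.(λ.λ.λ.1) (λ.λ.λ.1 0)) (λ.λ.1))
  step 3: (λ.λ.λ.(λ.λ.1) 0) ((λ.(λ.λ.λ.1) (λ.λ.λ.1 0)) (λ.λ.1))
  step 4: λ.λ.(λ.λ.1) 0
  step 5: λ.λ.λ.1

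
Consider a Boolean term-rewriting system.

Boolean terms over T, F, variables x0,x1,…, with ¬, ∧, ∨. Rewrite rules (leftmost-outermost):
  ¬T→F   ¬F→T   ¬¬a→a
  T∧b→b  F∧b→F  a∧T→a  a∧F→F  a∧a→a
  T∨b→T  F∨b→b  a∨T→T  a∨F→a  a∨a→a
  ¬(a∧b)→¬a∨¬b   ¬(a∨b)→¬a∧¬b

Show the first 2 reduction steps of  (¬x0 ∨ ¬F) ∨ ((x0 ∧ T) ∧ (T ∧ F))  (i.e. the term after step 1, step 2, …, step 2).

  start: (¬x0 ∨ ¬F) ∨ ((x0 ∧ T) ∧ (T ∧ F))
  step 1: (¬x0 ∨ T) ∨ ((x0 ∧ T) ∧ (T ∧ F))
  step 2: T ∨ ((x0 ∧ T) ∧ (T ∧ F))

Answer: after 2 steps: T ∨ ((x0 ∧ T) ∧ (T ∧ F))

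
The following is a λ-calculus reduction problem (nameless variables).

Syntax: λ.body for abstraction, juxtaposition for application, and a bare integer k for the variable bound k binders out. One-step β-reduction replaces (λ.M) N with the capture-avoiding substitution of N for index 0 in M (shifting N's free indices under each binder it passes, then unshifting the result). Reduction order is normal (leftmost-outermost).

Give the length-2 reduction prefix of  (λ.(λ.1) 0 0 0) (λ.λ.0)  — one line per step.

  start: (λ.(λ.1) 0 0 0) (λ.λ.0)
  step 1: (λ.λ.λ.0) (λ.λ.0) (λ.λ.0) (λ.λ.0)
  step 2: (λ.λ.0) (λ.λ.0) (λ.λ.0)

Answer: after 2 steps: (λ.λ.0) (λ.λ.0) (λ.λ.0)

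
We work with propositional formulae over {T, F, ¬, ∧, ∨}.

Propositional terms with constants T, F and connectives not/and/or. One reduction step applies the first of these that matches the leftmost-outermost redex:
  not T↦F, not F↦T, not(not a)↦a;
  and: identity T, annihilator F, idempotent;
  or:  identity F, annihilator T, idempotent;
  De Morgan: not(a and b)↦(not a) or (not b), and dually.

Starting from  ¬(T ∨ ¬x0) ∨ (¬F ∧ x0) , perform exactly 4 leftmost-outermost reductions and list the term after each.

Answer: after 4 steps: ¬F ∧ x0

Reduction:
  start: ¬(T ∨ ¬x0) ∨ (¬F ∧ x0)
  →1  (¬T ∧ ¬¬x0) ∨ (¬F ∧ x0)
  →2  (F ∧ ¬¬x0) ∨ (¬F ∧ x0)
  →3  F ∨ (¬F ∧ x0)
  →4  ¬F ∧ x0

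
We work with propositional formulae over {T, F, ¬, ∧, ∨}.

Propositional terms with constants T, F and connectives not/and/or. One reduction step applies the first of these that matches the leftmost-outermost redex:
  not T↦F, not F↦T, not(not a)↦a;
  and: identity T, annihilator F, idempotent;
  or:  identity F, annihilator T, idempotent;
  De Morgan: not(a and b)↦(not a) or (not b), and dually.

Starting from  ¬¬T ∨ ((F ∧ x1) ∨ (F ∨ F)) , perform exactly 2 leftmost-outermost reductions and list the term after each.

Answer: after 2 steps: T

Reduction:
  start: ¬¬T ∨ ((F ∧ x1) ∨ (F ∨ F))
  →1  T ∨ ((F ∧ x1) ∨ (F ∨ F))
  →2  T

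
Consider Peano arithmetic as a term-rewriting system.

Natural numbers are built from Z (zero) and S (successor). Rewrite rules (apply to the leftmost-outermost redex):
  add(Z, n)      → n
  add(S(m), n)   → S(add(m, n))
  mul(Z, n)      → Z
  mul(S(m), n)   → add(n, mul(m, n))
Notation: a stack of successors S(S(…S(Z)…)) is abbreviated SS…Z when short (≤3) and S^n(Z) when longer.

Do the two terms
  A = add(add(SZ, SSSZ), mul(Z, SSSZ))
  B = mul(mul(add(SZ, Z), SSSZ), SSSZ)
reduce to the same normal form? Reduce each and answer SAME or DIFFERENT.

Term A:
  start: add(add(SZ, SSSZ), mul(Z, SSSZ))
  →1  add(S(add(Z, SSSZ)), mul(Z, SSSZ))
  →2  S(add(add(Z, SSSZ), mul(Z, SSSZ)))
  →3  S(add(SSSZ, mul(Z, SSSZ)))
  →4  S(S(add(SSZ, mul(Z, SSSZ))))
  →5  S(S(S(add(SZ, mul(Z, SSSZ)))))
  →6  S(S(S(S(add(Z, mul(Z, SSSZ))))))
  →7  S(S(S(S(mul(Z, SSSZ)))))
  →8  S^4(Z)

Term B:
  start: mul(mul(add(SZ, Z), SSSZ), SSSZ)
  →1  mul(mul(S(add(Z, Z)), SSSZ), SSSZ)
  →2  mul(add(SSSZ, mul(add(Z, Z), SSSZ)), SSSZ)
  →3  mul(S(add(SSZ, mul(add(Z, Z), SSSZ))), SSSZ)
  →4  add(SSSZ, mul(add(SSZ, mul(add(Z, Z), SSSZ)), SSSZ))
  →5  S(add(SSZ, mul(add(SSZ, mul(add(Z, Z), SSSZ)), SSSZ)))
  →6  S(S(add(SZ, mul(add(SSZ, mul(add(Z, Z), SSSZ)), SSSZ))))
  →7  S(S(S(add(Z, mul(add(SSZ, mul(add(Z, Z), SSSZ)), SSSZ)))))
  →8  S(S(S(mul(add(SSZ, mul(add(Z, Z), SSSZ)), SSSZ))))
  →9  S(S(S(mul(S(add(SZ, mul(add(Z, Z), SSSZ))), SSSZ))))
  →10  S(S(S(add(SSSZ, mul(add(SZ, mul(add(Z, Z), SSSZ)), SSSZ)))))
  →11  S(S(S(S(add(SSZ, mul(add(SZ, mul(add(Z, Z), SSSZ)), SSSZ))))))
  →12  S(S(S(S(S(add(SZ, mul(add(SZ, mul(add(Z, Z), SSSZ)), SSSZ)))))))
  →13  S(S(S(S(S(S(add(Z, mul(add(SZ, mul(add(Z, Z), SSSZ)), SSSZ))))))))
  →14  S(S(S(S(S(S(mul(add(SZ, mul(add(Z, Z), SSSZ)), SSSZ)))))))
  →15  S(S(S(S(S(S(mul(S(add(Z, mul(add(Z, Z), SSSZ))), SSSZ)))))))
  →16  S(S(S(S(S(S(add(SSSZ, mul(add(Z, mul(add(Z, Z), SSSZ)), SSSZ))))))))
  →17  S(S(S(S(S(S(S(add(SSZ, mul(add(Z, mul(add(Z, Z), SSSZ)), SSSZ)))))))))
  →18  S(S(S(S(S(S(S(S(add(SZ, mul(add(Z, mul(add(Z, Z), SSSZ)), SSSZ))))))))))
  →19  S(S(S(S(S(S(S(S(S(add(Z, mul(add(Z, mul(add(Z, Z), SSSZ)), SSSZ)))))))))))
  →20  S(S(S(S(S(S(S(S(S(mul(add(Z, mul(add(Z, Z), SSSZ)), SSSZ))))))))))
  →21  S(S(S(S(S(S(S(S(S(mul(mul(add(Z, Z), SSSZ), SSSZ))))))))))
  →22  S(S(S(S(S(S(S(S(S(mul(mul(Z, SSSZ), SSSZ))))))))))
  →23  S(S(S(S(S(S(S(S(S(mul(Z, SSSZ))))))))))
  →24  S^9(Z)

Answer: DIFFERENT — A ⇓ S^4(Z), B ⇓ S^9(Z)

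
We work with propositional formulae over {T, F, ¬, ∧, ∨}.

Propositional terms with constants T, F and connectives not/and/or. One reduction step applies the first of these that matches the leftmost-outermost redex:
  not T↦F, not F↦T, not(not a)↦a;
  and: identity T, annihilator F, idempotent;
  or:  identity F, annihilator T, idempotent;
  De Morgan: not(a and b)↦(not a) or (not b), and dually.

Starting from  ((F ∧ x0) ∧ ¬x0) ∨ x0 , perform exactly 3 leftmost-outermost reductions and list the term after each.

  start: ((F ∧ x0) ∧ ¬x0) ∨ x0
  →1  (F ∧ ¬x0) ∨ x0
  →2  F ∨ x0
  →3  x0

Answer: after 3 steps: x0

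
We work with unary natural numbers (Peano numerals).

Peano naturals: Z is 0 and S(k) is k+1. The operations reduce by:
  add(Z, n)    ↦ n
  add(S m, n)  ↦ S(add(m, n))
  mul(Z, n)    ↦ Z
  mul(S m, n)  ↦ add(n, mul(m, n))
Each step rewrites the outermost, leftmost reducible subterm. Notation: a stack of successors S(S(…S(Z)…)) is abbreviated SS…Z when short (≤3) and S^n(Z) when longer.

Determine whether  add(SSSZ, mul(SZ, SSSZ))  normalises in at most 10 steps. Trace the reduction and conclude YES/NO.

Answer: YES — reaches normal form S^6(Z) in 10 ≤ 10 steps

Derivation:
  start: add(SSSZ, mul(SZ, SSSZ))
  step 1: S(add(SSZ, mul(SZ, SSSZ)))
  step 2: S(S(add(SZ, mul(SZ, SSSZ))))
  step 3: S(S(S(add(Z, mul(SZ, SSSZ)))))
  step 4: S(S(S(mul(SZ, SSSZ))))
  step 5: S(S(S(add(SSSZ, mul(Z, SSSZ)))))
  step 6: S(S(S(S(add(SSZ, mul(Z, SSSZ))))))
  step 7: S(S(S(S(S(add(SZ, mul(Z, SSSZ)))))))
  step 8: S(S(S(S(S(S(add(Z, mul(Z, SSSZ))))))))
  step 9: S(S(S(S(S(S(mul(Z, SSSZ)))))))
  step 10: S^6(Z)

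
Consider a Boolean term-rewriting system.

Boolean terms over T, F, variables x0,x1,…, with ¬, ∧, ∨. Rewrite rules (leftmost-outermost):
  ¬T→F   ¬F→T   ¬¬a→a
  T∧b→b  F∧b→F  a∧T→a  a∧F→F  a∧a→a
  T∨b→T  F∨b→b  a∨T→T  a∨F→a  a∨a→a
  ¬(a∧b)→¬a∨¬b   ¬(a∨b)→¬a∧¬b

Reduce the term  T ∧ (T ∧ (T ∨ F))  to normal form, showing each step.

Answer: normal form = T  (in 3 steps)

Working:
  start: T ∧ (T ∧ (T ∨ F))
  [1] T ∧ (T ∨ F)
  [2] T ∨ F
  [3] T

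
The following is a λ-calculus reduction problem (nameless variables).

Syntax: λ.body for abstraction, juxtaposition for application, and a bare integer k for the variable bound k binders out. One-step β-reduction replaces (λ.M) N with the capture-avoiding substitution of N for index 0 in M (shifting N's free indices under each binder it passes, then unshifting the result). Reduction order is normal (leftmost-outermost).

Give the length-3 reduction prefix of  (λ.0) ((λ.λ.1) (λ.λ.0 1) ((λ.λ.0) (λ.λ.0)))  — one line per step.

Answer: after 3 steps: λ.λ.0 1

Reduction:
  start: (λ.0) ((λ.λ.1) (λ.λ.0 1) ((λ.λ.0) (λ.λ.0)))
  step 1: (λ.λ.1) (λ.λ.0 1) ((λ.λ.0) (λ.λ.0))
  step 2: (λ.λ.λ.0 1) ((λ.λ.0) (λ.λ.0))
  step 3: λ.λ.0 1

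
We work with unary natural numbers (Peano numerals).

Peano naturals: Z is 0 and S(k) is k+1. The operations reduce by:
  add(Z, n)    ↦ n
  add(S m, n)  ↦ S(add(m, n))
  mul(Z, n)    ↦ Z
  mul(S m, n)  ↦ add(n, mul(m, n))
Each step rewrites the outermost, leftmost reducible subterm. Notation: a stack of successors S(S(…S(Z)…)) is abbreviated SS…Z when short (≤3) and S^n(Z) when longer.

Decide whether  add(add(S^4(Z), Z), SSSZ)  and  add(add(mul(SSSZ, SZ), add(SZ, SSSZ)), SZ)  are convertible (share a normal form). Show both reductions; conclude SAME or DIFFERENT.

Term A:
  start: add(add(S^4(Z), Z), SSSZ)
  →1  add(S(add(SSSZ, Z)), SSSZ)
  →2  S(add(add(SSSZ, Z), SSSZ))
  →3  S(add(S(add(SSZ, Z)), SSSZ))
  →4  S(S(add(add(SSZ, Z), SSSZ)))
  →5  S(S(add(S(add(SZ, Z)), SSSZ)))
  →6  S(S(S(add(add(SZ, Z), SSSZ))))
  →7  S(S(S(add(S(add(Z, Z)), SSSZ))))
  →8  S(S(S(S(add(add(Z, Z), SSSZ)))))
  →9  S(S(S(S(add(Z, SSSZ)))))
  →10  S^7(Z)

Term B:
  start: add(add(mul(SSSZ, SZ), add(SZ, SSSZ)), SZ)
  →1  add(add(add(SZ, mul(SSZ, SZ)), add(SZ, SSSZ)), SZ)
  →2  add(add(S(add(Z, mul(SSZ, SZ))), add(SZ, SSSZ)), SZ)
  →3  add(S(add(add(Z, mul(SSZ, SZ)), add(SZ, SSSZ))), SZ)
  →4  S(add(add(add(Z, mul(SSZ, SZ)), add(SZ, SSSZ)), SZ))
  →5  S(add(add(mul(SSZ, SZ), add(SZ, SSSZ)), SZ))
  →6  S(add(add(add(SZ, mul(SZ, SZ)), add(SZ, SSSZ)), SZ))
  →7  S(add(add(S(add(Z, mul(SZ, SZ))), add(SZ, SSSZ)), SZ))
  →8  S(add(S(add(add(Z, mul(SZ, SZ)), add(SZ, SSSZ))), SZ))
  →9  S(S(add(add(add(Z, mul(SZ, SZ)), add(SZ, SSSZ)), SZ)))
  →10  S(S(add(add(mul(SZ, SZ), add(SZ, SSSZ)), SZ)))
  →11  S(S(add(add(add(SZ, mul(Z, SZ)), add(SZ, SSSZ)), SZ)))
  →12  S(S(add(add(S(add(Z, mul(Z, SZ))), add(SZ, SSSZ)), SZ)))
  →13  S(S(add(S(add(add(Z, mul(Z, SZ)), add(SZ, SSSZ))), SZ)))
  →14  S(S(S(add(add(add(Z, mul(Z, SZ)), add(SZ, SSSZ)), SZ))))
  →15  S(S(S(add(add(mul(Z, SZ), add(SZ, SSSZ)), SZ))))
  →16  S(S(S(add(add(Z, add(SZ, SSSZ)), SZ))))
  →17  S(S(S(add(add(SZ, SSSZ), SZ))))
  →18  S(S(S(add(S(add(Z, SSSZ)), SZ))))
  →19  S(S(S(S(add(add(Z, SSSZ), SZ)))))
  →20  S(S(S(S(add(SSSZ, SZ)))))
  →21  S(S(S(S(S(add(SSZ, SZ))))))
  →22  S(S(S(S(S(S(add(SZ, SZ)))))))
  →23  S(S(S(S(S(S(S(add(Z, SZ))))))))
  →24  S^8(Z)

Answer: DIFFERENT — A ⇓ S^7(Z), B ⇓ S^8(Z)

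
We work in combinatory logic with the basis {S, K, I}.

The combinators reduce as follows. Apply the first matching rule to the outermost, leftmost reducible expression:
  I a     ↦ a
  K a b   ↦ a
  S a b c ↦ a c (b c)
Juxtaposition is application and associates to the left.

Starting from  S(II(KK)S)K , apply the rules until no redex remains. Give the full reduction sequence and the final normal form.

  start: S(II(KK)S)K
  step 1: S(I(KK)S)K
  step 2: S(KKS)K
  step 3: SKK

Answer: normal form = SKK  (in 3 steps)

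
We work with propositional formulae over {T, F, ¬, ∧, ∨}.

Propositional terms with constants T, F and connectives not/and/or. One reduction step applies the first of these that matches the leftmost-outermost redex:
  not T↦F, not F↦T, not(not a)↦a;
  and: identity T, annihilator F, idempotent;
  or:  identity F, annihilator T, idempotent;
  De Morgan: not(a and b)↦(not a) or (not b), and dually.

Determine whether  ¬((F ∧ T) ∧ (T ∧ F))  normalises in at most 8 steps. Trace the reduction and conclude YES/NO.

  start: ¬((F ∧ T) ∧ (T ∧ F))
  step 1: ¬(F ∧ T) ∨ ¬(T ∧ F)
  step 2: (¬F ∨ ¬T) ∨ ¬(T ∧ F)
  step 3: (T ∨ ¬T) ∨ ¬(T ∧ F)
  step 4: T ∨ ¬(T ∧ F)
  step 5: T

Answer: YES — reaches normal form T in 5 ≤ 8 steps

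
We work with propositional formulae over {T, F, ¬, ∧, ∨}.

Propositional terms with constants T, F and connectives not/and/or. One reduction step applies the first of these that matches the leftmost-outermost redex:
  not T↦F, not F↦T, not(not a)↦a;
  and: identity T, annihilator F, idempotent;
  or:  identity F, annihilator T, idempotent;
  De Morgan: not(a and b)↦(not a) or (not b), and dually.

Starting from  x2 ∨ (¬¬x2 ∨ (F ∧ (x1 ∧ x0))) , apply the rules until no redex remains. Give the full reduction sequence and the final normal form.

  start: x2 ∨ (¬¬x2 ∨ (F ∧ (x1 ∧ x0)))
  [1] x2 ∨ (x2 ∨ (F ∧ (x1 ∧ x0)))
  [2] x2 ∨ (x2 ∨ F)
  [3] x2 ∨ x2
  [4] x2

Answer: normal form = x2  (in 4 steps)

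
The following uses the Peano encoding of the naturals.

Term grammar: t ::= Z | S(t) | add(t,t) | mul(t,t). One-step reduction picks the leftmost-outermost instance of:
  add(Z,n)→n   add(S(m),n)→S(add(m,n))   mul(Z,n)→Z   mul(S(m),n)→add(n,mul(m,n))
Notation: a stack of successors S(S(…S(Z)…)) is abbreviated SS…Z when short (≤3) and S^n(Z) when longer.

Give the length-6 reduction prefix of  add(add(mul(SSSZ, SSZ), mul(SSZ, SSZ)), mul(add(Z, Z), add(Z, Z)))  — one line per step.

  start: add(add(mul(SSSZ, SSZ), mul(SSZ, SSZ)), mul(add(Z, Z), add(Z, Z)))
  [1] add(add(add(SSZ, mul(SSZ, SSZ)), mul(SSZ, SSZ)), mul(add(Z, Z), add(Z, Z)))
  [2] add(add(S(add(SZ, mul(SSZ, SSZ))), mul(SSZ, SSZ)), mul(add(Z, Z), add(Z, Z)))
  [3] add(S(add(add(SZ, mul(SSZ, SSZ)), mul(SSZ, SSZ))), mul(add(Z, Z), add(Z, Z)))
  [4] S(add(add(add(SZ, mul(SSZ, SSZ)), mul(SSZ, SSZ)), mul(add(Z, Z), add(Z, Z))))
  [5] S(add(add(S(add(Z, mul(SSZ, SSZ))), mul(SSZ, SSZ)), mul(add(Z, Z), add(Z, Z))))
  [6] S(add(S(add(add(Z, mul(SSZ, SSZ)), mul(SSZ, SSZ))), mul(add(Z, Z), add(Z, Z))))

Answer: after 6 steps: S(add(S(add(add(Z, mul(SSZ, SSZ)), mul(SSZ, SSZ))), mul(add(Z, Z), add(Z, Z))))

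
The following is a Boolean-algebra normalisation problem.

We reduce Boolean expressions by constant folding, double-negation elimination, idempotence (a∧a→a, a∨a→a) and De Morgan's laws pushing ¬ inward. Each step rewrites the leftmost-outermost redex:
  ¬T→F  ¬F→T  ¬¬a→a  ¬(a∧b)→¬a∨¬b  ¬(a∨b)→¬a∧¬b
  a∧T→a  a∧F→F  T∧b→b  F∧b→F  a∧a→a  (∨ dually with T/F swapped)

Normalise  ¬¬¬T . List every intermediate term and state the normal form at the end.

Answer: normal form = F  (in 2 steps)

Derivation:
  start: ¬¬¬T
  [1] ¬T
  [2] F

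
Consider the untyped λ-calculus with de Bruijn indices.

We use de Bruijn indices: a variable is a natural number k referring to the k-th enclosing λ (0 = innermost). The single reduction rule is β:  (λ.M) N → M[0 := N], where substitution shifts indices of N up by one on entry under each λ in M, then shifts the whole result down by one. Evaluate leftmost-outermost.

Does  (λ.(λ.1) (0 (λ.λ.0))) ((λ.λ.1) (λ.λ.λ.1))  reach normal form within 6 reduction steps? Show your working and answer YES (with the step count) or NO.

Answer: YES — reaches normal form λ.λ.λ.λ.1 in 3 ≤ 6 steps

Reduction:
  start: (λ.(λ.1) (0 (λ.λ.0))) ((λ.λ.1) (λ.λ.λ.1))
  step 1: (λ.(λ.λ.1) (λ.λ.λ.1)) ((λ.λ.1) (λ.λ.λ.1) (λ.λ.0))
  step 2: (λ.λ.1) (λ.λ.λ.1)
  step 3: λ.λ.λ.λ.1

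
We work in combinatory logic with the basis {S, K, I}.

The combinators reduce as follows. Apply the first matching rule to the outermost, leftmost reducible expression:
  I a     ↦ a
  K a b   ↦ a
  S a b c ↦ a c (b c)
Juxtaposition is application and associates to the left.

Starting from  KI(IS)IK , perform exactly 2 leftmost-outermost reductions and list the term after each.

  start: KI(IS)IK
  step 1: IIK
  step 2: IK

Answer: after 2 steps: IK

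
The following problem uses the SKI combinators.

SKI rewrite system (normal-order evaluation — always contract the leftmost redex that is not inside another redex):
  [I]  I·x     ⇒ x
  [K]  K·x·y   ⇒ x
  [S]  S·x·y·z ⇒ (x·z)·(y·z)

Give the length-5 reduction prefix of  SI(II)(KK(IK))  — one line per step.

  start: SI(II)(KK(IK))
  [1] I(KK(IK))(II(KK(IK)))
  [2] KK(IK)(II(KK(IK)))
  [3] K(II(KK(IK)))
  [4] K(I(KK(IK)))
  [5] K(KK(IK))

Answer: after 5 steps: K(KK(IK))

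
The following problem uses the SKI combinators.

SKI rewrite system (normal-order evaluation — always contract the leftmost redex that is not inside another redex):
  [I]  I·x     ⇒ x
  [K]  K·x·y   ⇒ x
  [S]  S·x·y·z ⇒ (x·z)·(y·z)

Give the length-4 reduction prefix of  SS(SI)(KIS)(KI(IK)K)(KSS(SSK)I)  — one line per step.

  start: SS(SI)(KIS)(KI(IK)K)(KSS(SSK)I)
  [1] S(KIS)(SI(KIS))(KI(IK)K)(KSS(SSK)I)
  [2] KIS(KI(IK)K)(SI(KIS)(KI(IK)K))(KSS(SSK)I)
  [3] I(KI(IK)K)(SI(KIS)(KI(IK)K))(KSS(SSK)I)
  [4] KI(IK)K(SI(KIS)(KI(IK)K))(KSS(SSK)I)

Answer: after 4 steps: KI(IK)K(SI(KIS)(KI(IK)K))(KSS(SSK)I)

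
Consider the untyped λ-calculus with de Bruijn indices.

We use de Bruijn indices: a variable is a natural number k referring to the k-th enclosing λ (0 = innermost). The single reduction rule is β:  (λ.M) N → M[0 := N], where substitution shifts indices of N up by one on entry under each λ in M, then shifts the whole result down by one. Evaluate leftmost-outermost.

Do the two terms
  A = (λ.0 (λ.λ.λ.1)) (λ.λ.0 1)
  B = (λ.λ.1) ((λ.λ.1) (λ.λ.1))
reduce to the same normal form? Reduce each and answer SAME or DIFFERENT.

Term A:
  start: (λ.0 (λ.λ.λ.1)) (λ.λ.0 1)
  step 1: (λ.λ.0 1) (λ.λ.λ.1)
  step 2: λ.0 (λ.λ.λ.1)

Term B:
  start: (λ.λ.1) ((λ.λ.1) (λ.λ.1))
  step 1: λ.(λ.λ.1) (λ.λ.1)
  step 2: λ.λ.λ.λ.1

Answer: DIFFERENT — A ⇓ λ.0 (λ.λ.λ.1), B ⇓ λ.λ.λ.λ.1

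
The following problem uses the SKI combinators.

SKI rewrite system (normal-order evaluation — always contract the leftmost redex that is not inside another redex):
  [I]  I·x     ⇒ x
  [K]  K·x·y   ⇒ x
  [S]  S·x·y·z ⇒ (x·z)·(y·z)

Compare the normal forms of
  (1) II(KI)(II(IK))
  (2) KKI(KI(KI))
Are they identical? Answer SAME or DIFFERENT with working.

Answer: DIFFERENT — A ⇓ I, B ⇓ KI

Reduction:
Term A:
  start: II(KI)(II(IK))
  →1  I(KI)(II(IK))
  →2  KI(II(IK))
  →3  I

Term B:
  start: KKI(KI(KI))
  →1  K(KI(KI))
  →2  KI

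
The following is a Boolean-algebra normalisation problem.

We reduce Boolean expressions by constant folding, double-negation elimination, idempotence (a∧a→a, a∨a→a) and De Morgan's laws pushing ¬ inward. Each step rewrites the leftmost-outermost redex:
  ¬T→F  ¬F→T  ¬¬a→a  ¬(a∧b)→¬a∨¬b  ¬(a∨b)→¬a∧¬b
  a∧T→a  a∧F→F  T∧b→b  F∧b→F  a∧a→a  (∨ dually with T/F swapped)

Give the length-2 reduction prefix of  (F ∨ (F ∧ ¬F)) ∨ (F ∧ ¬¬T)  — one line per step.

Answer: after 2 steps: F ∨ (F ∧ ¬¬T)

Reduction:
  start: (F ∨ (F ∧ ¬F)) ∨ (F ∧ ¬¬T)
  [1] (F ∧ ¬F) ∨ (F ∧ ¬¬T)
  [2] F ∨ (F ∧ ¬¬T)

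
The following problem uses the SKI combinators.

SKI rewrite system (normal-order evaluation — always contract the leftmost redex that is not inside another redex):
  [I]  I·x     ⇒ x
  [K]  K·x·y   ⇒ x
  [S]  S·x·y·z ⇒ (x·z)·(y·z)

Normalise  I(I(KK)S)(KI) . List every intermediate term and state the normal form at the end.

  start: I(I(KK)S)(KI)
  [1] I(KK)S(KI)
  [2] KKS(KI)
  [3] K(KI)

Answer: normal form = K(KI)  (in 3 steps)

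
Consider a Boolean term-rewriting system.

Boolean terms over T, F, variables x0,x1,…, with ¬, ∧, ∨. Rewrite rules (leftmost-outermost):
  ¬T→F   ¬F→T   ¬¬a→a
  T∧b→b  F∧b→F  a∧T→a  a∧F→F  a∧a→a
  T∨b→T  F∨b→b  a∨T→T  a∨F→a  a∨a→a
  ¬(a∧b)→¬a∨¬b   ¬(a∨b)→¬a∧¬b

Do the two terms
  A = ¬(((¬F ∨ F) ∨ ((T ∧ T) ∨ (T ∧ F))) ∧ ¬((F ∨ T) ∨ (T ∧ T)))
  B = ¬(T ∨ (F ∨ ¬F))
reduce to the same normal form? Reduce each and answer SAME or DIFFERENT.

Term A:
  start: ¬(((¬F ∨ F) ∨ ((T ∧ T) ∨ (T ∧ F))) ∧ ¬((F ∨ T) ∨ (T ∧ T)))
  [1] ¬((¬F ∨ F) ∨ ((T ∧ T) ∨ (T ∧ F))) ∨ ¬¬((F ∨ T) ∨ (T ∧ T))
  [2] (¬(¬F ∨ F) ∧ ¬((T ∧ T) ∨ (T ∧ F))) ∨ ¬¬((F ∨ T) ∨ (T ∧ T))
  [3] ((¬¬F ∧ ¬F) ∧ ¬((T ∧ T) ∨ (T ∧ F))) ∨ ¬¬((F ∨ T) ∨ (T ∧ T))
  [4] ((F ∧ ¬F) ∧ ¬((T ∧ T) ∨ (T ∧ F))) ∨ ¬¬((F ∨ T) ∨ (T ∧ T))
  [5] (F ∧ ¬((T ∧ T) ∨ (T ∧ F))) ∨ ¬¬((F ∨ T) ∨ (T ∧ T))
  [6] F ∨ ¬¬((F ∨ T) ∨ (T ∧ T))
  [7] ¬¬((F ∨ T) ∨ (T ∧ T))
  [8] (F ∨ T) ∨ (T ∧ T)
  [9] T ∨ (T ∧ T)
  [10] T

Term B:
  start: ¬(T ∨ (F ∨ ¬F))
  [1] ¬T ∧ ¬(F ∨ ¬F)
  [2] F ∧ ¬(F ∨ ¬F)
  [3] F

Answer: DIFFERENT — A ⇓ T, B ⇓ F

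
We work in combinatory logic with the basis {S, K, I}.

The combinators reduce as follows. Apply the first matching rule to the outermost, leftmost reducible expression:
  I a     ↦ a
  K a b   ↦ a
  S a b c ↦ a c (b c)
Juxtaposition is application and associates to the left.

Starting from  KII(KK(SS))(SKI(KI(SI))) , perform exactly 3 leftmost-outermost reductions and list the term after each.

  start: KII(KK(SS))(SKI(KI(SI)))
  step 1: I(KK(SS))(SKI(KI(SI)))
  step 2: KK(SS)(SKI(KI(SI)))
  step 3: K(SKI(KI(SI)))

Answer: after 3 steps: K(SKI(KI(SI)))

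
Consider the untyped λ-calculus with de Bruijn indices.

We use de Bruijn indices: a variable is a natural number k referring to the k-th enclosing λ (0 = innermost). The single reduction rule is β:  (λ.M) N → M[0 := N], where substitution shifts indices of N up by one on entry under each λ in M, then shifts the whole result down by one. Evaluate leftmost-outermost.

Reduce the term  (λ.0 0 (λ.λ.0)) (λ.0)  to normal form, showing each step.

Answer: normal form = λ.λ.0  (in 3 steps)

Derivation:
  start: (λ.0 0 (λ.λ.0)) (λ.0)
  →1  (λ.0) (λ.0) (λ.λ.0)
  →2  (λ.0) (λ.λ.0)
  →3  λ.λ.0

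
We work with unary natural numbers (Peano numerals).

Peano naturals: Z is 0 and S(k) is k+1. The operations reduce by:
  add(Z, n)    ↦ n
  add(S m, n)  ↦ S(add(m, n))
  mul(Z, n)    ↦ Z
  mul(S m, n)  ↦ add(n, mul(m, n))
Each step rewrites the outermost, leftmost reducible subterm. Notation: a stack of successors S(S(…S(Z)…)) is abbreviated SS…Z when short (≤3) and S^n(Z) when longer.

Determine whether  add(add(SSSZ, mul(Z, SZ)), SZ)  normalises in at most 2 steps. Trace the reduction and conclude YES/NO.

Answer: NO — after 2 steps the term is S(add(add(SSZ, mul(Z, SZ)), SZ)), not yet normal

Derivation:
  start: add(add(SSSZ, mul(Z, SZ)), SZ)
  step 1: add(S(add(SSZ, mul(Z, SZ))), SZ)
  step 2: S(add(add(SSZ, mul(Z, SZ)), SZ))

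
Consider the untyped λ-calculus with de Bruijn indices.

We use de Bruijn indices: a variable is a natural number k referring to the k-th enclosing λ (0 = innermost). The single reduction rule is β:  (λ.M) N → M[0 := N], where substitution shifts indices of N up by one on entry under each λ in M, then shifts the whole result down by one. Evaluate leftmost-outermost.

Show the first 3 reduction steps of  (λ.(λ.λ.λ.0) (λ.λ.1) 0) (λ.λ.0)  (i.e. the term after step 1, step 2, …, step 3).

  start: (λ.(λ.λ.λ.0) (λ.λ.1) 0) (λ.λ.0)
  step 1: (λ.λ.λ.0) (λ.λ.1) (λ.λ.0)
  step 2: (λ.λ.0) (λ.λ.0)
  step 3: λ.0

Answer: after 3 steps: λ.0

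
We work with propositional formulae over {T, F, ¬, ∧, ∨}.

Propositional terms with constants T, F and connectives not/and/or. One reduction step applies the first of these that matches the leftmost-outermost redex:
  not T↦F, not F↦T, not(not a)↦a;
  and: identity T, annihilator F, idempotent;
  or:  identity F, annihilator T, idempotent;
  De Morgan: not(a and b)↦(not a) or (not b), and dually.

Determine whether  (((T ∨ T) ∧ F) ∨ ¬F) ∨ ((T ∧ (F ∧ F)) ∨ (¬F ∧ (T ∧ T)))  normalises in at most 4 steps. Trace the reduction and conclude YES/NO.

Answer: YES — reaches normal form T in 4 ≤ 4 steps

Working:
  start: (((T ∨ T) ∧ F) ∨ ¬F) ∨ ((T ∧ (F ∧ F)) ∨ (¬F ∧ (T ∧ T)))
  [1] (F ∨ ¬F) ∨ ((T ∧ (F ∧ F)) ∨ (¬F ∧ (T ∧ T)))
  [2] ¬F ∨ ((T ∧ (F ∧ F)) ∨ (¬F ∧ (T ∧ T)))
  [3] T ∨ ((T ∧ (F ∧ F)) ∨ (¬F ∧ (T ∧ T)))
  [4] T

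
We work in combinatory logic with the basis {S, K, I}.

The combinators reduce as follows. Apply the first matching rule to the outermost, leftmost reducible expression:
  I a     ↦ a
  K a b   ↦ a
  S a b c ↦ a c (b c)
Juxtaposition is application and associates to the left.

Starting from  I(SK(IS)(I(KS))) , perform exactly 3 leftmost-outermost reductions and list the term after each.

  start: I(SK(IS)(I(KS)))
  [1] SK(IS)(I(KS))
  [2] K(I(KS))(IS(I(KS)))
  [3] I(KS)

Answer: after 3 steps: I(KS)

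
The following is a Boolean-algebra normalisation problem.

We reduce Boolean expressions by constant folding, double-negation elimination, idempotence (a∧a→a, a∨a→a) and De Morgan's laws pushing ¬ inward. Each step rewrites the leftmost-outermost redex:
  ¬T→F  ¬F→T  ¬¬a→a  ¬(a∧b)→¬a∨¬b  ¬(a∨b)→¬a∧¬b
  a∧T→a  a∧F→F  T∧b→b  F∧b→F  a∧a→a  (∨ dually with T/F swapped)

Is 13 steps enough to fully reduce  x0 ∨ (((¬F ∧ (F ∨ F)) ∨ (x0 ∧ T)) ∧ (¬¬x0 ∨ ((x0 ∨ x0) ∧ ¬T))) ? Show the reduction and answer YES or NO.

  start: x0 ∨ (((¬F ∧ (F ∨ F)) ∨ (x0 ∧ T)) ∧ (¬¬x0 ∨ ((x0 ∨ x0) ∧ ¬T)))
  [1] x0 ∨ (((T ∧ (F ∨ F)) ∨ (x0 ∧ T)) ∧ (¬¬x0 ∨ ((x0 ∨ x0) ∧ ¬T)))
  [2] x0 ∨ (((F ∨ F) ∨ (x0 ∧ T)) ∧ (¬¬x0 ∨ ((x0 ∨ x0) ∧ ¬T)))
  [3] x0 ∨ ((F ∨ (x0 ∧ T)) ∧ (¬¬x0 ∨ ((x0 ∨ x0) ∧ ¬T)))
  [4] x0 ∨ ((x0 ∧ T) ∧ (¬¬x0 ∨ ((x0 ∨ x0) ∧ ¬T)))
  [5] x0 ∨ (x0 ∧ (¬¬x0 ∨ ((x0 ∨ x0) ∧ ¬T)))
  [6] x0 ∨ (x0 ∧ (x0 ∨ ((x0 ∨ x0) ∧ ¬T)))
  [7] x0 ∨ (x0 ∧ (x0 ∨ (x0 ∧ ¬T)))
  [8] x0 ∨ (x0 ∧ (x0 ∨ (x0 ∧ F)))
  [9] x0 ∨ (x0 ∧ (x0 ∨ F))
  [10] x0 ∨ (x0 ∧ x0)
  [11] x0 ∨ x0
  [12] x0

Answer: YES — reaches normal form x0 in 12 ≤ 13 steps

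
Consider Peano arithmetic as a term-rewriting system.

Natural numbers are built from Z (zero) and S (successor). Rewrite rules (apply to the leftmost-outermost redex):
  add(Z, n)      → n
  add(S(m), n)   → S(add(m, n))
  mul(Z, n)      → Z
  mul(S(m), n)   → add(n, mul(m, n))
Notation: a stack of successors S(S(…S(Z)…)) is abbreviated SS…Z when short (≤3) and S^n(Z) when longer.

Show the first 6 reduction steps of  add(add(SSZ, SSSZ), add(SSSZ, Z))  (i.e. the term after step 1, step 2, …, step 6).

Answer: after 6 steps: S(S(S(add(SSZ, add(SSSZ, Z)))))

Reduction:
  start: add(add(SSZ, SSSZ), add(SSSZ, Z))
  →1  add(S(add(SZ, SSSZ)), add(SSSZ, Z))
  →2  S(add(add(SZ, SSSZ), add(SSSZ, Z)))
  →3  S(add(S(add(Z, SSSZ)), add(SSSZ, Z)))
  →4  S(S(add(add(Z, SSSZ), add(SSSZ, Z))))
  →5  S(S(add(SSSZ, add(SSSZ, Z))))
  →6  S(S(S(add(SSZ, add(SSSZ, Z)))))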